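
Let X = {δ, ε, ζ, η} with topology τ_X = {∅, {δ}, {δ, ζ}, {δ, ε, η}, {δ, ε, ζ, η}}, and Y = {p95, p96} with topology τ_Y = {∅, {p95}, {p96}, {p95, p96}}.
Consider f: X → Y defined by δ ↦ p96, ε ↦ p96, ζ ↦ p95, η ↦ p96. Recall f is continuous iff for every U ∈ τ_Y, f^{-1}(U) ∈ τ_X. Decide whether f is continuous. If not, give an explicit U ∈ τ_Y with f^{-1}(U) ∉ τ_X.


f is NOT continuous.

Compute f^{-1}(U) for each U ∈ τ_Y:
  U = ∅: f^{-1}(U) = ∅ ∈ τ_X ✓.
  U = {p95}: f^{-1}(U) = {ζ} ∉ τ_X ✗.
  U = {p96}: f^{-1}(U) = {δ, ε, η} ∈ τ_X ✓.
  U = {p95, p96}: f^{-1}(U) = {δ, ε, ζ, η} ∈ τ_X ✓.
Found U = {p95} with f^{-1}(U) = {ζ} not in τ_X. Therefore f is NOT continuous.


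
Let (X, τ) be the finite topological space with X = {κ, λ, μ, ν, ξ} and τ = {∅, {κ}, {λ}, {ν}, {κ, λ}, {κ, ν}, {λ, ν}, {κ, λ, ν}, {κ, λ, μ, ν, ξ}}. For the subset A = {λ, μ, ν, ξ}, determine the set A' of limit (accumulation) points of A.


A' = {μ, ξ}

For each x ∈ X, list the open sets U ∈ τ with x ∈ U, then check whether U ∩ (A ∖ {x}) ≠ ∅ for every such U.
  x = κ: open {κ} ∋ x has {κ} ∩ (A ∖ {κ}) = ∅, so x is NOT a limit point.
  x = λ: open {λ} ∋ x has {λ} ∩ (A ∖ {λ}) = ∅, so x is NOT a limit point.
  x = μ: opens ∋ x are {κ, λ, μ, ν, ξ}; each meets A ∖ {μ}, so x IS a limit point.
  x = ν: open {ν} ∋ x has {ν} ∩ (A ∖ {ν}) = ∅, so x is NOT a limit point.
  x = ξ: opens ∋ x are {κ, λ, μ, ν, ξ}; each meets A ∖ {ξ}, so x IS a limit point.
Collecting: A' = {μ, ξ}.


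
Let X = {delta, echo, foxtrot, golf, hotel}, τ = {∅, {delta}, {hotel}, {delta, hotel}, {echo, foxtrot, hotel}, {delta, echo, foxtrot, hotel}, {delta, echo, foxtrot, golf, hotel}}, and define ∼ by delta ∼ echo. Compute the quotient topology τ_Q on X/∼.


X/∼ = {[delta=echo], [foxtrot], [golf], [hotel]}; |τ_Q| = 4.

Equivalence classes: [delta=echo], [foxtrot], [golf], [hotel].
Quotient map π: X → X/∼ sends delta ↦ [delta=echo], echo ↦ [delta=echo], foxtrot ↦ [foxtrot], golf ↦ [golf], hotel ↦ [hotel].
For each subset V ⊆ X/∼, compute π^{-1}(V) ⊆ X and check whether π^{-1}(V) ∈ τ. V is open in τ_Q iff π^{-1}(V) ∈ τ.
  V = {}: π^{-1}(V) = ∅ ∈ τ ✓.
  V = {[delta=echo]}: π^{-1}(V) = {delta, echo} ∉ τ ✗.
  V = {[foxtrot]}: π^{-1}(V) = {foxtrot} ∉ τ ✗.
  V = {[delta=echo], [foxtrot]}: π^{-1}(V) = {delta, echo, foxtrot} ∉ τ ✗.
  V = {[golf]}: π^{-1}(V) = {golf} ∉ τ ✗.
  V = {[delta=echo], [golf]}: π^{-1}(V) = {delta, echo, golf} ∉ τ ✗.
  V = {[foxtrot], [golf]}: π^{-1}(V) = {foxtrot, golf} ∉ τ ✗.
  V = {[delta=echo], [foxtrot], [golf]}: π^{-1}(V) = {delta, echo, foxtrot, golf} ∉ τ ✗.
  V = {[hotel]}: π^{-1}(V) = {hotel} ∈ τ ✓.
  V = {[delta=echo], [hotel]}: π^{-1}(V) = {delta, echo, hotel} ∉ τ ✗.
  V = {[foxtrot], [hotel]}: π^{-1}(V) = {foxtrot, hotel} ∉ τ ✗.
  V = {[delta=echo], [foxtrot], [hotel]}: π^{-1}(V) = {delta, echo, foxtrot, hotel} ∈ τ ✓.
  V = {[golf], [hotel]}: π^{-1}(V) = {golf, hotel} ∉ τ ✗.
  V = {[delta=echo], [golf], [hotel]}: π^{-1}(V) = {delta, echo, golf, hotel} ∉ τ ✗.
  V = {[foxtrot], [golf], [hotel]}: π^{-1}(V) = {foxtrot, golf, hotel} ∉ τ ✗.
  V = {[delta=echo], [foxtrot], [golf], [hotel]}: π^{-1}(V) = {delta, echo, foxtrot, golf, hotel} ∈ τ ✓.
Open sets in the quotient: τ_Q = {{}, {[hotel]}, {[delta=echo], [foxtrot], [hotel]}, {[delta=echo], [foxtrot], [golf], [hotel]}} (4 elements).


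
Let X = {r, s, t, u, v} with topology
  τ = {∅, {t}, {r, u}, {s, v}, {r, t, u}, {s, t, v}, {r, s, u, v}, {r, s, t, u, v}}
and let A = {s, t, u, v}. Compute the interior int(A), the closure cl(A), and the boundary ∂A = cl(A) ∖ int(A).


int(A) = {s, t, v}, cl(A) = {r, s, t, u, v}, ∂A = {r, u}.

Closed sets in (X, τ) are complements of opens:
  closed(X, τ) = {∅, {t}, {r, u}, {s, v}, {r, t, u}, {s, t, v}, {r, s, u, v}, {r, s, t, u, v}}.
int(A) = ⋃ {U ∈ τ : U ⊆ A}. Opens contained in A: ∅, {t}, {s, v}, {s, t, v}.
Taking the union of these: int(A) = {s, t, v}.
cl(A) = ⋂ {C closed : A ⊆ C}. Closed sets containing A: {r, s, t, u, v}.
Intersecting these: cl(A) = {r, s, t, u, v}.
∂A = cl(A) ∖ int(A) = {r, s, t, u, v} ∖ {s, t, v} = {r, u}.


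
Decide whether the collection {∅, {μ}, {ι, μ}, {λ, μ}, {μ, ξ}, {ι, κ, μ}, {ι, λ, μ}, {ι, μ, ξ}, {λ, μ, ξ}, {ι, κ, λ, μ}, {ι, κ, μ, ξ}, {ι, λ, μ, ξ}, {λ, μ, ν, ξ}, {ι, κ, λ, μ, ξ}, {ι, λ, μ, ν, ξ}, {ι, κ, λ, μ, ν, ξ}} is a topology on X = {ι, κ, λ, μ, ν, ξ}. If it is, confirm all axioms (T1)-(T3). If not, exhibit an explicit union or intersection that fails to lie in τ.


τ IS a topology on X.

Axiom (T1): ∅ ∈ τ? Yes; X ∈ τ? Yes.
Axiom (T2/T3): check pairwise unions and intersections of members of τ.
All pairwise intersections and unions checked — each lies in τ. Therefore τ satisfies (T1), (T2), (T3): it IS a topology on X.


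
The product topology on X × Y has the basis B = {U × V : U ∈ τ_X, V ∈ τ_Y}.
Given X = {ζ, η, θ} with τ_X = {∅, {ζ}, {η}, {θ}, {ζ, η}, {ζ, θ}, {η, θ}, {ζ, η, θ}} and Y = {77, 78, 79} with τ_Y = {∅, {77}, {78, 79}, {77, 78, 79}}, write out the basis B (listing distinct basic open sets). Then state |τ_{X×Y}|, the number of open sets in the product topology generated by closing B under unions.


Basis B = {∅ × ∅, {ζ} × {77}, {η} × {77}, {θ} × {77}, {ζ, η} × {77}, {ζ, θ} × {77}, {ζ} × {78, 79}, {η, θ} × {77}, {η} × {78, 79}, {θ} × {78, 79}, {ζ} × {77, 78, 79}, {ζ, η, θ} × {77}, {η} × {77, 78, 79}, {θ} × {77, 78, 79}, {ζ, η} × {78, 79}, {ζ, θ} × {78, 79}, {η, θ} × {78, 79}, {ζ, η} × {77, 78, 79}, {ζ, θ} × {77, 78, 79}, {ζ, η, θ} × {78, 79}, {η, θ} × {77, 78, 79}, {ζ, η, θ} × {77, 78, 79}}; |τ_{X×Y}| = 64.

Enumerate products U × V with U ∈ τ_X, V ∈ τ_Y (deduplicated):
  ∅ × ∅ = {} (∅)
  {ζ} × {77} = {(ζ,77)}
  {η} × {77} = {(η,77)}
  {θ} × {77} = {(θ,77)}
  {ζ, η} × {77} = {(ζ,77), (η,77)}
  {ζ, θ} × {77} = {(ζ,77), (θ,77)}
  {ζ} × {78, 79} = {(ζ,78), (ζ,79)}
  {η, θ} × {77} = {(η,77), (θ,77)}
  {η} × {78, 79} = {(η,78), (η,79)}
  {θ} × {78, 79} = {(θ,78), (θ,79)}
  {ζ} × {77, 78, 79} = {(ζ,77), (ζ,78), (ζ,79)}
  {ζ, η, θ} × {77} = {(ζ,77), (η,77), (θ,77)}
  {η} × {77, 78, 79} = {(η,77), (η,78), (η,79)}
  {θ} × {77, 78, 79} = {(θ,77), (θ,78), (θ,79)}
  {ζ, η} × {78, 79} = {(ζ,78), (ζ,79), (η,78), (η,79)}
  {ζ, θ} × {78, 79} = {(ζ,78), (ζ,79), (θ,78), (θ,79)}
  {η, θ} × {78, 79} = {(η,78), (η,79), (θ,78), (θ,79)}
  {ζ, η} × {77, 78, 79} = {(ζ,77), (ζ,78), (ζ,79), (η,77), (η,78), (η,79)}
  {ζ, θ} × {77, 78, 79} = {(ζ,77), (ζ,78), (ζ,79), (θ,77), (θ,78), (θ,79)}
  {ζ, η, θ} × {78, 79} = {(ζ,78), (ζ,79), (η,78), (η,79), (θ,78), (θ,79)}
  {η, θ} × {77, 78, 79} = {(η,77), (η,78), (η,79), (θ,77), (θ,78), (θ,79)}
  {ζ, η, θ} × {77, 78, 79} = {(ζ,77), (ζ,78), (ζ,79), (η,77), (η,78), (η,79), (θ,77), (θ,78), (θ,79)}
These 22 distinct sets form the basis B.
Close under arbitrary unions to get τ_{X×Y}; counting gives |τ_{X×Y}| = 64.


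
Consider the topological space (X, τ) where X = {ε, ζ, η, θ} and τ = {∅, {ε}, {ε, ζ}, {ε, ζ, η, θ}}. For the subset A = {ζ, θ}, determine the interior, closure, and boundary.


int(A) = ∅, cl(A) = {ζ, η, θ}, ∂A = {ζ, η, θ}.

Closed sets in (X, τ) are complements of opens:
  closed(X, τ) = {∅, {η, θ}, {ζ, η, θ}, {ε, ζ, η, θ}}.
int(A) = ⋃ {U ∈ τ : U ⊆ A}. Opens contained in A: ∅.
Taking the union of these: int(A) = ∅.
cl(A) = ⋂ {C closed : A ⊆ C}. Closed sets containing A: {ζ, η, θ}, {ε, ζ, η, θ}.
Intersecting these: cl(A) = {ζ, η, θ}.
∂A = cl(A) ∖ int(A) = {ζ, η, θ} ∖ ∅ = {ζ, η, θ}.


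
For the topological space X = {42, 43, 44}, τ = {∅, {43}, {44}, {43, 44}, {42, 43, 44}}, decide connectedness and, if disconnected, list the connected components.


(X, τ) is connected.

Find clopen sets (U ∈ τ with X ∖ U ∈ τ):
  U = ∅, X ∖ U = {42, 43, 44} — both open, so U is clopen.
  U = {42, 43, 44}, X ∖ U = ∅ — both open, so U is clopen.
Only trivial clopens (∅ and X) exist, so (X, τ) is connected.
Compute connected components by grouping points that agree on all clopens:
  component: {42, 43, 44}


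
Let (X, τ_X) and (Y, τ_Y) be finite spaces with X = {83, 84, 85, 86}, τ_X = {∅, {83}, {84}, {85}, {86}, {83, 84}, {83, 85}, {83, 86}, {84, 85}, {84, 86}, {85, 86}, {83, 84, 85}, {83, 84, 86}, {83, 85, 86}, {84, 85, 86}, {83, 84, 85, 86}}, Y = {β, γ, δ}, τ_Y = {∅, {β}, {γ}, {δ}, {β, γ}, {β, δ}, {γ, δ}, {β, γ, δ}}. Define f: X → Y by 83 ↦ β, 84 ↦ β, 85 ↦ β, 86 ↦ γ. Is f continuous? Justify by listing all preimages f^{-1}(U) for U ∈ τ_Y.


f IS continuous.

Compute f^{-1}(U) for each U ∈ τ_Y:
  U = ∅: f^{-1}(U) = ∅ ∈ τ_X ✓.
  U = {β}: f^{-1}(U) = {83, 84, 85} ∈ τ_X ✓.
  U = {γ}: f^{-1}(U) = {86} ∈ τ_X ✓.
  U = {δ}: f^{-1}(U) = ∅ ∈ τ_X ✓.
  U = {β, γ}: f^{-1}(U) = {83, 84, 85, 86} ∈ τ_X ✓.
  U = {β, δ}: f^{-1}(U) = {83, 84, 85} ∈ τ_X ✓.
  U = {γ, δ}: f^{-1}(U) = {86} ∈ τ_X ✓.
  U = {β, γ, δ}: f^{-1}(U) = {83, 84, 85, 86} ∈ τ_X ✓.
Every preimage lies in τ_X, so f IS continuous.


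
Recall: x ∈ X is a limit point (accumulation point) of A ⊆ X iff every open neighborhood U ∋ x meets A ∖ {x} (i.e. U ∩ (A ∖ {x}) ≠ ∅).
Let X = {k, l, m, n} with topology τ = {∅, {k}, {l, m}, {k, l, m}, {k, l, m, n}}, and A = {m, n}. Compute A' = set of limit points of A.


A' = {l, n}

For each x ∈ X, list the open sets U ∈ τ with x ∈ U, then check whether U ∩ (A ∖ {x}) ≠ ∅ for every such U.
  x = k: open {k} ∋ x has {k} ∩ (A ∖ {k}) = ∅, so x is NOT a limit point.
  x = l: opens ∋ x are {l, m}, {k, l, m}, {k, l, m, n}; each meets A ∖ {l}, so x IS a limit point.
  x = m: open {l, m} ∋ x has {l, m} ∩ (A ∖ {m}) = ∅, so x is NOT a limit point.
  x = n: opens ∋ x are {k, l, m, n}; each meets A ∖ {n}, so x IS a limit point.
Collecting: A' = {l, n}.


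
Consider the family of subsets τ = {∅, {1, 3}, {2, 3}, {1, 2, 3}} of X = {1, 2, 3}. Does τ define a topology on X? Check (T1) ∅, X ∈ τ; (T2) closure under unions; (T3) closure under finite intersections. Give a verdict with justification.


τ is NOT a topology on X.

Axiom (T1): ∅ ∈ τ? Yes; X ∈ τ? Yes.
Axiom (T2/T3): check pairwise unions and intersections of members of τ.
Counterexample for (T3): {1, 3} ∩ {2, 3} = {3} ∉ τ. Therefore τ is NOT a topology.


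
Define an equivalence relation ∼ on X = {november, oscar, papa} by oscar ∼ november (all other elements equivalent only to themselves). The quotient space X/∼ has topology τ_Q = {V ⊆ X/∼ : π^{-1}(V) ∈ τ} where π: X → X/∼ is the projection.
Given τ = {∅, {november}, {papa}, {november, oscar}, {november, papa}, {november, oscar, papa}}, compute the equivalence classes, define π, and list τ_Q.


X/∼ = {[november=oscar], [papa]}; |τ_Q| = 4.

Equivalence classes: [november=oscar], [papa].
Quotient map π: X → X/∼ sends november ↦ [november=oscar], oscar ↦ [november=oscar], papa ↦ [papa].
For each subset V ⊆ X/∼, compute π^{-1}(V) ⊆ X and check whether π^{-1}(V) ∈ τ. V is open in τ_Q iff π^{-1}(V) ∈ τ.
  V = {}: π^{-1}(V) = ∅ ∈ τ ✓.
  V = {[november=oscar]}: π^{-1}(V) = {november, oscar} ∈ τ ✓.
  V = {[papa]}: π^{-1}(V) = {papa} ∈ τ ✓.
  V = {[november=oscar], [papa]}: π^{-1}(V) = {november, oscar, papa} ∈ τ ✓.
Open sets in the quotient: τ_Q = {{}, {[november=oscar]}, {[papa]}, {[november=oscar], [papa]}} (4 elements).


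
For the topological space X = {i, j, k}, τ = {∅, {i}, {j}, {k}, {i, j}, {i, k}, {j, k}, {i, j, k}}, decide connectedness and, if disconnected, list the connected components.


(X, τ) is disconnected; components = [{i}, {j}, {k}].

Find clopen sets (U ∈ τ with X ∖ U ∈ τ):
  U = ∅, X ∖ U = {i, j, k} — both open, so U is clopen.
  U = {i}, X ∖ U = {j, k} — both open, so U is clopen.
  U = {j}, X ∖ U = {i, k} — both open, so U is clopen.
  U = {k}, X ∖ U = {i, j} — both open, so U is clopen.
  U = {i, j}, X ∖ U = {k} — both open, so U is clopen.
  U = {i, k}, X ∖ U = {j} — both open, so U is clopen.
  U = {j, k}, X ∖ U = {i} — both open, so U is clopen.
  U = {i, j, k}, X ∖ U = ∅ — both open, so U is clopen.
Nontrivial clopen(s) exist: e.g. {i, j}. So (X, τ) is disconnected.
Compute connected components by grouping points that agree on all clopens:
  component: {i}
  component: {j}
  component: {k}


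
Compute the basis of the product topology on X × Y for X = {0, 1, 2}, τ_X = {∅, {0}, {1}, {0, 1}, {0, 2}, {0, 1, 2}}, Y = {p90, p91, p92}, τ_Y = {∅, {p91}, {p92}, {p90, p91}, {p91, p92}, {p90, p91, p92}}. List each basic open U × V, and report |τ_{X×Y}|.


Basis B = {∅ × ∅, {0} × {p91}, {0} × {p92}, {1} × {p91}, {1} × {p92}, {0} × {p90, p91}, {0} × {p91, p92}, {0, 1} × {p91}, {0, 2} × {p91}, {0, 1} × {p92}, {0, 2} × {p92}, {1} × {p90, p91}, {1} × {p91, p92}, {0} × {p90, p91, p92}, {0, 1, 2} × {p91}, {0, 1, 2} × {p92}, {1} × {p90, p91, p92}, {0, 1} × {p90, p91}, {0, 2} × {p90, p91}, {0, 1} × {p91, p92}, {0, 2} × {p91, p92}, {0, 1} × {p90, p91, p92}, {0, 2} × {p90, p91, p92}, {0, 1, 2} × {p90, p91}, {0, 1, 2} × {p91, p92}, {0, 1, 2} × {p90, p91, p92}}; |τ_{X×Y}| = 108.

Enumerate products U × V with U ∈ τ_X, V ∈ τ_Y (deduplicated):
  ∅ × ∅ = {} (∅)
  {0} × {p91} = {(0,p91)}
  {0} × {p92} = {(0,p92)}
  {1} × {p91} = {(1,p91)}
  {1} × {p92} = {(1,p92)}
  {0} × {p90, p91} = {(0,p90), (0,p91)}
  {0} × {p91, p92} = {(0,p91), (0,p92)}
  {0, 1} × {p91} = {(0,p91), (1,p91)}
  {0, 2} × {p91} = {(0,p91), (2,p91)}
  {0, 1} × {p92} = {(0,p92), (1,p92)}
  {0, 2} × {p92} = {(0,p92), (2,p92)}
  {1} × {p90, p91} = {(1,p90), (1,p91)}
  {1} × {p91, p92} = {(1,p91), (1,p92)}
  {0} × {p90, p91, p92} = {(0,p90), (0,p91), (0,p92)}
  {0, 1, 2} × {p91} = {(0,p91), (1,p91), (2,p91)}
  {0, 1, 2} × {p92} = {(0,p92), (1,p92), (2,p92)}
  {1} × {p90, p91, p92} = {(1,p90), (1,p91), (1,p92)}
  {0, 1} × {p90, p91} = {(0,p90), (0,p91), (1,p90), (1,p91)}
  {0, 2} × {p90, p91} = {(0,p90), (0,p91), (2,p90), (2,p91)}
  {0, 1} × {p91, p92} = {(0,p91), (0,p92), (1,p91), (1,p92)}
  {0, 2} × {p91, p92} = {(0,p91), (0,p92), (2,p91), (2,p92)}
  {0, 1} × {p90, p91, p92} = {(0,p90), (0,p91), (0,p92), (1,p90), (1,p91), (1,p92)}
  {0, 2} × {p90, p91, p92} = {(0,p90), (0,p91), (0,p92), (2,p90), (2,p91), (2,p92)}
  {0, 1, 2} × {p90, p91} = {(0,p90), (0,p91), (1,p90), (1,p91), (2,p90), (2,p91)}
  {0, 1, 2} × {p91, p92} = {(0,p91), (0,p92), (1,p91), (1,p92), (2,p91), (2,p92)}
  {0, 1, 2} × {p90, p91, p92} = {(0,p90), (0,p91), (0,p92), (1,p90), (1,p91), (1,p92), (2,p90), (2,p91), (2,p92)}
These 26 distinct sets form the basis B.
Close under arbitrary unions to get τ_{X×Y}; counting gives |τ_{X×Y}| = 108.


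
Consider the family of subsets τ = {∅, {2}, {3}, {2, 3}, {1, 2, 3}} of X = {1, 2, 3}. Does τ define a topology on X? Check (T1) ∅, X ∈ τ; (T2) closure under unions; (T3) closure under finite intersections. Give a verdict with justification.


τ IS a topology on X.

Axiom (T1): ∅ ∈ τ? Yes; X ∈ τ? Yes.
Axiom (T2/T3): check pairwise unions and intersections of members of τ.
All pairwise intersections and unions checked — each lies in τ. Therefore τ satisfies (T1), (T2), (T3): it IS a topology on X.


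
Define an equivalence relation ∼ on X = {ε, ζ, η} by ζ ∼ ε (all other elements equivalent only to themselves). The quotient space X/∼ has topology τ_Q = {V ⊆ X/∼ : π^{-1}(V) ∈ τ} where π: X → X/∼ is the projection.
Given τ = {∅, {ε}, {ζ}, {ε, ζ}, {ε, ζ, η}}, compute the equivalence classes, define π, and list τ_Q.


X/∼ = {[ε=ζ], [η]}; |τ_Q| = 3.

Equivalence classes: [ε=ζ], [η].
Quotient map π: X → X/∼ sends ε ↦ [ε=ζ], ζ ↦ [ε=ζ], η ↦ [η].
For each subset V ⊆ X/∼, compute π^{-1}(V) ⊆ X and check whether π^{-1}(V) ∈ τ. V is open in τ_Q iff π^{-1}(V) ∈ τ.
  V = {}: π^{-1}(V) = ∅ ∈ τ ✓.
  V = {[ε=ζ]}: π^{-1}(V) = {ε, ζ} ∈ τ ✓.
  V = {[η]}: π^{-1}(V) = {η} ∉ τ ✗.
  V = {[ε=ζ], [η]}: π^{-1}(V) = {ε, ζ, η} ∈ τ ✓.
Open sets in the quotient: τ_Q = {{}, {[ε=ζ]}, {[ε=ζ], [η]}} (3 elements).


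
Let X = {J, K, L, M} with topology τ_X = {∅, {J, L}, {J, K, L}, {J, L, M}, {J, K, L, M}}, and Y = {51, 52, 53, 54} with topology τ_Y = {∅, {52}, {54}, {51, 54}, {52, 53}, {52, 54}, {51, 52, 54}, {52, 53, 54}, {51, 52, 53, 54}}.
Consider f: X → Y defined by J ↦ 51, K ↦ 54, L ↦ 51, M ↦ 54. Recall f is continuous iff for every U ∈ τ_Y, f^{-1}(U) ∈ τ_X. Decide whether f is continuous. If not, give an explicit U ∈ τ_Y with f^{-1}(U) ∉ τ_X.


f is NOT continuous.

Compute f^{-1}(U) for each U ∈ τ_Y:
  U = ∅: f^{-1}(U) = ∅ ∈ τ_X ✓.
  U = {52}: f^{-1}(U) = ∅ ∈ τ_X ✓.
  U = {54}: f^{-1}(U) = {K, M} ∉ τ_X ✗.
  U = {51, 54}: f^{-1}(U) = {J, K, L, M} ∈ τ_X ✓.
  U = {52, 53}: f^{-1}(U) = ∅ ∈ τ_X ✓.
  U = {52, 54}: f^{-1}(U) = {K, M} ∉ τ_X ✗.
  U = {51, 52, 54}: f^{-1}(U) = {J, K, L, M} ∈ τ_X ✓.
  U = {52, 53, 54}: f^{-1}(U) = {K, M} ∉ τ_X ✗.
  U = {51, 52, 53, 54}: f^{-1}(U) = {J, K, L, M} ∈ τ_X ✓.
Found U = {54} with f^{-1}(U) = {K, M} not in τ_X. Therefore f is NOT continuous.


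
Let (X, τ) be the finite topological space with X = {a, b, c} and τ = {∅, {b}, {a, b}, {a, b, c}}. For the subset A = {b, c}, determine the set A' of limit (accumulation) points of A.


A' = {a, c}

For each x ∈ X, list the open sets U ∈ τ with x ∈ U, then check whether U ∩ (A ∖ {x}) ≠ ∅ for every such U.
  x = a: opens ∋ x are {a, b}, {a, b, c}; each meets A ∖ {a}, so x IS a limit point.
  x = b: open {b} ∋ x has {b} ∩ (A ∖ {b}) = ∅, so x is NOT a limit point.
  x = c: opens ∋ x are {a, b, c}; each meets A ∖ {c}, so x IS a limit point.
Collecting: A' = {a, c}.


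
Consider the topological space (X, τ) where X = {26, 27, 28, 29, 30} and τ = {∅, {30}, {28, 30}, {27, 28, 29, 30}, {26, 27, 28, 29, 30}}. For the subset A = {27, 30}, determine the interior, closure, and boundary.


int(A) = {30}, cl(A) = {26, 27, 28, 29, 30}, ∂A = {26, 27, 28, 29}.

Closed sets in (X, τ) are complements of opens:
  closed(X, τ) = {∅, {26}, {26, 27, 29}, {26, 27, 28, 29}, {26, 27, 28, 29, 30}}.
int(A) = ⋃ {U ∈ τ : U ⊆ A}. Opens contained in A: ∅, {30}.
Taking the union of these: int(A) = {30}.
cl(A) = ⋂ {C closed : A ⊆ C}. Closed sets containing A: {26, 27, 28, 29, 30}.
Intersecting these: cl(A) = {26, 27, 28, 29, 30}.
∂A = cl(A) ∖ int(A) = {26, 27, 28, 29, 30} ∖ {30} = {26, 27, 28, 29}.


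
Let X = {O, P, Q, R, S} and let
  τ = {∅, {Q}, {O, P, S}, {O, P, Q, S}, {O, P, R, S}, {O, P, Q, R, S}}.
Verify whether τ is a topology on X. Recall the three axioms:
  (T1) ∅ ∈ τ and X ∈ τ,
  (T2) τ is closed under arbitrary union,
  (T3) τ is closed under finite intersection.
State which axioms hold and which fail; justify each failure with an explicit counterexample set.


τ IS a topology on X.

Axiom (T1): ∅ ∈ τ? Yes; X ∈ τ? Yes.
Axiom (T2/T3): check pairwise unions and intersections of members of τ.
All pairwise intersections and unions checked — each lies in τ. Therefore τ satisfies (T1), (T2), (T3): it IS a topology on X.


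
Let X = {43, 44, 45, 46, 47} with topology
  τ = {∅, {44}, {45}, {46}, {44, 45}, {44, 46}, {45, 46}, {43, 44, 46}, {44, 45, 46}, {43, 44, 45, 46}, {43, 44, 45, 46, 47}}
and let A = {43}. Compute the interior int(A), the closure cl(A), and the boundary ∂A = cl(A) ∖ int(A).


int(A) = ∅, cl(A) = {43, 47}, ∂A = {43, 47}.

Closed sets in (X, τ) are complements of opens:
  closed(X, τ) = {∅, {47}, {43, 47}, {45, 47}, {43, 44, 47}, {43, 45, 47}, {43, 46, 47}, {43, 44, 45, 47}, {43, 44, 46, 47}, {43, 45, 46, 47}, {43, 44, 45, 46, 47}}.
int(A) = ⋃ {U ∈ τ : U ⊆ A}. Opens contained in A: ∅.
Taking the union of these: int(A) = ∅.
cl(A) = ⋂ {C closed : A ⊆ C}. Closed sets containing A: {43, 47}, {43, 44, 47}, {43, 45, 47}, {43, 46, 47}, {43, 44, 45, 47}, {43, 44, 46, 47}, {43, 45, 46, 47}, {43, 44, 45, 46, 47}.
Intersecting these: cl(A) = {43, 47}.
∂A = cl(A) ∖ int(A) = {43, 47} ∖ ∅ = {43, 47}.


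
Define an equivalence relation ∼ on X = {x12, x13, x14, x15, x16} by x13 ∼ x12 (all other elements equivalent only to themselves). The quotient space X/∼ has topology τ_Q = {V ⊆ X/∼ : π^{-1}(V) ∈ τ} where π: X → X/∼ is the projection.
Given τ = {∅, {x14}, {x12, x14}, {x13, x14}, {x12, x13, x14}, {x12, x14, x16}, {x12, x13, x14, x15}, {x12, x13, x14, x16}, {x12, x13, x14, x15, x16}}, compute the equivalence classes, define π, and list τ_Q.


X/∼ = {[x12=x13], [x14], [x15], [x16]}; |τ_Q| = 6.

Equivalence classes: [x12=x13], [x14], [x15], [x16].
Quotient map π: X → X/∼ sends x12 ↦ [x12=x13], x13 ↦ [x12=x13], x14 ↦ [x14], x15 ↦ [x15], x16 ↦ [x16].
For each subset V ⊆ X/∼, compute π^{-1}(V) ⊆ X and check whether π^{-1}(V) ∈ τ. V is open in τ_Q iff π^{-1}(V) ∈ τ.
  V = {}: π^{-1}(V) = ∅ ∈ τ ✓.
  V = {[x12=x13]}: π^{-1}(V) = {x12, x13} ∉ τ ✗.
  V = {[x14]}: π^{-1}(V) = {x14} ∈ τ ✓.
  V = {[x12=x13], [x14]}: π^{-1}(V) = {x12, x13, x14} ∈ τ ✓.
  V = {[x15]}: π^{-1}(V) = {x15} ∉ τ ✗.
  V = {[x12=x13], [x15]}: π^{-1}(V) = {x12, x13, x15} ∉ τ ✗.
  V = {[x14], [x15]}: π^{-1}(V) = {x14, x15} ∉ τ ✗.
  V = {[x12=x13], [x14], [x15]}: π^{-1}(V) = {x12, x13, x14, x15} ∈ τ ✓.
  V = {[x16]}: π^{-1}(V) = {x16} ∉ τ ✗.
  V = {[x12=x13], [x16]}: π^{-1}(V) = {x12, x13, x16} ∉ τ ✗.
  V = {[x14], [x16]}: π^{-1}(V) = {x14, x16} ∉ τ ✗.
  V = {[x12=x13], [x14], [x16]}: π^{-1}(V) = {x12, x13, x14, x16} ∈ τ ✓.
  V = {[x15], [x16]}: π^{-1}(V) = {x15, x16} ∉ τ ✗.
  V = {[x12=x13], [x15], [x16]}: π^{-1}(V) = {x12, x13, x15, x16} ∉ τ ✗.
  V = {[x14], [x15], [x16]}: π^{-1}(V) = {x14, x15, x16} ∉ τ ✗.
  V = {[x12=x13], [x14], [x15], [x16]}: π^{-1}(V) = {x12, x13, x14, x15, x16} ∈ τ ✓.
Open sets in the quotient: τ_Q = {{}, {[x14]}, {[x12=x13], [x14]}, {[x12=x13], [x14], [x15]}, {[x12=x13], [x14], [x16]}, {[x12=x13], [x14], [x15], [x16]}} (6 elements).


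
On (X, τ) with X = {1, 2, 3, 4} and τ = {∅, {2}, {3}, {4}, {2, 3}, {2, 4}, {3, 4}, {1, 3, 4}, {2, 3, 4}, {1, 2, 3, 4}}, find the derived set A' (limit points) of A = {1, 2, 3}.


A' = {1}

For each x ∈ X, list the open sets U ∈ τ with x ∈ U, then check whether U ∩ (A ∖ {x}) ≠ ∅ for every such U.
  x = 1: opens ∋ x are {1, 3, 4}, {1, 2, 3, 4}; each meets A ∖ {1}, so x IS a limit point.
  x = 2: open {2} ∋ x has {2} ∩ (A ∖ {2}) = ∅, so x is NOT a limit point.
  x = 3: open {3} ∋ x has {3} ∩ (A ∖ {3}) = ∅, so x is NOT a limit point.
  x = 4: open {4} ∋ x has {4} ∩ (A ∖ {4}) = ∅, so x is NOT a limit point.
Collecting: A' = {1}.


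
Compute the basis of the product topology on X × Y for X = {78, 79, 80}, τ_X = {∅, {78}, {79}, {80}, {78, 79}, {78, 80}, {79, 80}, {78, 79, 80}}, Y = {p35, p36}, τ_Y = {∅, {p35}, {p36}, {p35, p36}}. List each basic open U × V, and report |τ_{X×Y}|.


Basis B = {∅ × ∅, {78} × {p35}, {78} × {p36}, {79} × {p35}, {79} × {p36}, {80} × {p35}, {80} × {p36}, {78} × {p35, p36}, {78, 79} × {p35}, {78, 80} × {p35}, {78, 79} × {p36}, {78, 80} × {p36}, {79} × {p35, p36}, {79, 80} × {p35}, {79, 80} × {p36}, {80} × {p35, p36}, {78, 79, 80} × {p35}, {78, 79, 80} × {p36}, {78, 79} × {p35, p36}, {78, 80} × {p35, p36}, {79, 80} × {p35, p36}, {78, 79, 80} × {p35, p36}}; |τ_{X×Y}| = 64.

Enumerate products U × V with U ∈ τ_X, V ∈ τ_Y (deduplicated):
  ∅ × ∅ = {} (∅)
  {78} × {p35} = {(78,p35)}
  {78} × {p36} = {(78,p36)}
  {79} × {p35} = {(79,p35)}
  {79} × {p36} = {(79,p36)}
  {80} × {p35} = {(80,p35)}
  {80} × {p36} = {(80,p36)}
  {78} × {p35, p36} = {(78,p35), (78,p36)}
  {78, 79} × {p35} = {(78,p35), (79,p35)}
  {78, 80} × {p35} = {(78,p35), (80,p35)}
  {78, 79} × {p36} = {(78,p36), (79,p36)}
  {78, 80} × {p36} = {(78,p36), (80,p36)}
  {79} × {p35, p36} = {(79,p35), (79,p36)}
  {79, 80} × {p35} = {(79,p35), (80,p35)}
  {79, 80} × {p36} = {(79,p36), (80,p36)}
  {80} × {p35, p36} = {(80,p35), (80,p36)}
  {78, 79, 80} × {p35} = {(78,p35), (79,p35), (80,p35)}
  {78, 79, 80} × {p36} = {(78,p36), (79,p36), (80,p36)}
  {78, 79} × {p35, p36} = {(78,p35), (78,p36), (79,p35), (79,p36)}
  {78, 80} × {p35, p36} = {(78,p35), (78,p36), (80,p35), (80,p36)}
  {79, 80} × {p35, p36} = {(79,p35), (79,p36), (80,p35), (80,p36)}
  {78, 79, 80} × {p35, p36} = {(78,p35), (78,p36), (79,p35), (79,p36), (80,p35), (80,p36)}
These 22 distinct sets form the basis B.
Close under arbitrary unions to get τ_{X×Y}; counting gives |τ_{X×Y}| = 64.


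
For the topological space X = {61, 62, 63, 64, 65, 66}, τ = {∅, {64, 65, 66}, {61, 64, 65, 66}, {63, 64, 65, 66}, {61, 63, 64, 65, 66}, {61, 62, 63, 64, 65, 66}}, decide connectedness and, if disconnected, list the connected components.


(X, τ) is connected.

Find clopen sets (U ∈ τ with X ∖ U ∈ τ):
  U = ∅, X ∖ U = {61, 62, 63, 64, 65, 66} — both open, so U is clopen.
  U = {61, 62, 63, 64, 65, 66}, X ∖ U = ∅ — both open, so U is clopen.
Only trivial clopens (∅ and X) exist, so (X, τ) is connected.
Compute connected components by grouping points that agree on all clopens:
  component: {61, 62, 63, 64, 65, 66}


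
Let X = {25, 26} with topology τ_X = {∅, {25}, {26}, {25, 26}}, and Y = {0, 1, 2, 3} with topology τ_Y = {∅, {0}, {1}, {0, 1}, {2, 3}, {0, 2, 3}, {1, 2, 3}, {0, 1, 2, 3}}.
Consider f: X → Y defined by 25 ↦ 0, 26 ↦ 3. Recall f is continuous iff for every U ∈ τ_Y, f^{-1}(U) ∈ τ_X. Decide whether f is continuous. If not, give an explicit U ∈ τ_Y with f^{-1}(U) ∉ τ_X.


f IS continuous.

Compute f^{-1}(U) for each U ∈ τ_Y:
  U = ∅: f^{-1}(U) = ∅ ∈ τ_X ✓.
  U = {0}: f^{-1}(U) = {25} ∈ τ_X ✓.
  U = {1}: f^{-1}(U) = ∅ ∈ τ_X ✓.
  U = {0, 1}: f^{-1}(U) = {25} ∈ τ_X ✓.
  U = {2, 3}: f^{-1}(U) = {26} ∈ τ_X ✓.
  U = {0, 2, 3}: f^{-1}(U) = {25, 26} ∈ τ_X ✓.
  U = {1, 2, 3}: f^{-1}(U) = {26} ∈ τ_X ✓.
  U = {0, 1, 2, 3}: f^{-1}(U) = {25, 26} ∈ τ_X ✓.
Every preimage lies in τ_X, so f IS continuous.


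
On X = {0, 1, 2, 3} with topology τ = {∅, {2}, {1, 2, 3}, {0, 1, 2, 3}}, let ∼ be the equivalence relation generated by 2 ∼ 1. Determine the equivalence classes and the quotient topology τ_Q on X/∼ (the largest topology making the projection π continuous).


X/∼ = {[0], [1=2], [3]}; |τ_Q| = 3.

Equivalence classes: [0], [1=2], [3].
Quotient map π: X → X/∼ sends 0 ↦ [0], 1 ↦ [1=2], 2 ↦ [1=2], 3 ↦ [3].
For each subset V ⊆ X/∼, compute π^{-1}(V) ⊆ X and check whether π^{-1}(V) ∈ τ. V is open in τ_Q iff π^{-1}(V) ∈ τ.
  V = {}: π^{-1}(V) = ∅ ∈ τ ✓.
  V = {[0]}: π^{-1}(V) = {0} ∉ τ ✗.
  V = {[1=2]}: π^{-1}(V) = {1, 2} ∉ τ ✗.
  V = {[0], [1=2]}: π^{-1}(V) = {0, 1, 2} ∉ τ ✗.
  V = {[3]}: π^{-1}(V) = {3} ∉ τ ✗.
  V = {[0], [3]}: π^{-1}(V) = {0, 3} ∉ τ ✗.
  V = {[1=2], [3]}: π^{-1}(V) = {1, 2, 3} ∈ τ ✓.
  V = {[0], [1=2], [3]}: π^{-1}(V) = {0, 1, 2, 3} ∈ τ ✓.
Open sets in the quotient: τ_Q = {{}, {[1=2], [3]}, {[0], [1=2], [3]}} (3 elements).


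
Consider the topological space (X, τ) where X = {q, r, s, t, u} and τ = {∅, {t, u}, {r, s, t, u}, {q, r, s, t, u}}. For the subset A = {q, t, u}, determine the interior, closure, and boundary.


int(A) = {t, u}, cl(A) = {q, r, s, t, u}, ∂A = {q, r, s}.

Closed sets in (X, τ) are complements of opens:
  closed(X, τ) = {∅, {q}, {q, r, s}, {q, r, s, t, u}}.
int(A) = ⋃ {U ∈ τ : U ⊆ A}. Opens contained in A: ∅, {t, u}.
Taking the union of these: int(A) = {t, u}.
cl(A) = ⋂ {C closed : A ⊆ C}. Closed sets containing A: {q, r, s, t, u}.
Intersecting these: cl(A) = {q, r, s, t, u}.
∂A = cl(A) ∖ int(A) = {q, r, s, t, u} ∖ {t, u} = {q, r, s}.


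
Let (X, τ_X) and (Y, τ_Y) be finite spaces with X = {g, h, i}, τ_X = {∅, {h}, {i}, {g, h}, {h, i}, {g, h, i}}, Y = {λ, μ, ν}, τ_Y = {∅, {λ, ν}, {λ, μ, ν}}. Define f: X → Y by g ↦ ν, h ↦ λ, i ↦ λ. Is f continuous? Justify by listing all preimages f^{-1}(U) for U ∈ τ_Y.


f IS continuous.

Compute f^{-1}(U) for each U ∈ τ_Y:
  U = ∅: f^{-1}(U) = ∅ ∈ τ_X ✓.
  U = {λ, ν}: f^{-1}(U) = {g, h, i} ∈ τ_X ✓.
  U = {λ, μ, ν}: f^{-1}(U) = {g, h, i} ∈ τ_X ✓.
Every preimage lies in τ_X, so f IS continuous.


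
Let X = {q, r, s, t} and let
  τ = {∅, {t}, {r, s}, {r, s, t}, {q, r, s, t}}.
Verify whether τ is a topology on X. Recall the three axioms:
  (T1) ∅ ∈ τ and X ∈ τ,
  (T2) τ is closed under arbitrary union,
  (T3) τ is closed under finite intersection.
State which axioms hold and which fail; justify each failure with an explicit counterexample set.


τ IS a topology on X.

Axiom (T1): ∅ ∈ τ? Yes; X ∈ τ? Yes.
Axiom (T2/T3): check pairwise unions and intersections of members of τ.
All pairwise intersections and unions checked — each lies in τ. Therefore τ satisfies (T1), (T2), (T3): it IS a topology on X.


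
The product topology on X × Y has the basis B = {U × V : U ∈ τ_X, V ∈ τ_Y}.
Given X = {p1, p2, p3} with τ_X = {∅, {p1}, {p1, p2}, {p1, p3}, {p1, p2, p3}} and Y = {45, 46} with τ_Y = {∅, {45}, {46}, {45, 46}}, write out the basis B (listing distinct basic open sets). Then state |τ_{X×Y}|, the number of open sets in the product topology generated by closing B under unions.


Basis B = {∅ × ∅, {p1} × {45}, {p1} × {46}, {p1} × {45, 46}, {p1, p2} × {45}, {p1, p3} × {45}, {p1, p2} × {46}, {p1, p3} × {46}, {p1, p2, p3} × {45}, {p1, p2, p3} × {46}, {p1, p2} × {45, 46}, {p1, p3} × {45, 46}, {p1, p2, p3} × {45, 46}}; |τ_{X×Y}| = 25.

Enumerate products U × V with U ∈ τ_X, V ∈ τ_Y (deduplicated):
  ∅ × ∅ = {} (∅)
  {p1} × {45} = {(p1,45)}
  {p1} × {46} = {(p1,46)}
  {p1} × {45, 46} = {(p1,45), (p1,46)}
  {p1, p2} × {45} = {(p1,45), (p2,45)}
  {p1, p3} × {45} = {(p1,45), (p3,45)}
  {p1, p2} × {46} = {(p1,46), (p2,46)}
  {p1, p3} × {46} = {(p1,46), (p3,46)}
  {p1, p2, p3} × {45} = {(p1,45), (p2,45), (p3,45)}
  {p1, p2, p3} × {46} = {(p1,46), (p2,46), (p3,46)}
  {p1, p2} × {45, 46} = {(p1,45), (p1,46), (p2,45), (p2,46)}
  {p1, p3} × {45, 46} = {(p1,45), (p1,46), (p3,45), (p3,46)}
  {p1, p2, p3} × {45, 46} = {(p1,45), (p1,46), (p2,45), (p2,46), (p3,45), (p3,46)}
These 13 distinct sets form the basis B.
Close under arbitrary unions to get τ_{X×Y}; counting gives |τ_{X×Y}| = 25.


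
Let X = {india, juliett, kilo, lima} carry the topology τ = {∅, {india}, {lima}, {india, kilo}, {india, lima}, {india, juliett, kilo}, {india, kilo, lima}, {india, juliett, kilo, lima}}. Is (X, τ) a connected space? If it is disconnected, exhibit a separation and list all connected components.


(X, τ) is disconnected; components = [{lima}, {india, juliett, kilo}].

Find clopen sets (U ∈ τ with X ∖ U ∈ τ):
  U = ∅, X ∖ U = {india, juliett, kilo, lima} — both open, so U is clopen.
  U = {lima}, X ∖ U = {india, juliett, kilo} — both open, so U is clopen.
  U = {india, juliett, kilo}, X ∖ U = {lima} — both open, so U is clopen.
  U = {india, juliett, kilo, lima}, X ∖ U = ∅ — both open, so U is clopen.
Nontrivial clopen(s) exist: e.g. {lima}. So (X, τ) is disconnected.
Compute connected components by grouping points that agree on all clopens:
  component: {lima}
  component: {india, juliett, kilo}


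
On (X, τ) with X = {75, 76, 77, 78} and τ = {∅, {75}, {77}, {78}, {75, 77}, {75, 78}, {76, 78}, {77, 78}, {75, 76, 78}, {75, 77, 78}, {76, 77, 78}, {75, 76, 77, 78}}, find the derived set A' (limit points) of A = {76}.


A' = ∅

For each x ∈ X, list the open sets U ∈ τ with x ∈ U, then check whether U ∩ (A ∖ {x}) ≠ ∅ for every such U.
  x = 75: open {75} ∋ x has {75} ∩ (A ∖ {75}) = ∅, so x is NOT a limit point.
  x = 76: open {76, 78} ∋ x has {76, 78} ∩ (A ∖ {76}) = ∅, so x is NOT a limit point.
  x = 77: open {77} ∋ x has {77} ∩ (A ∖ {77}) = ∅, so x is NOT a limit point.
  x = 78: open {78} ∋ x has {78} ∩ (A ∖ {78}) = ∅, so x is NOT a limit point.
Collecting: A' = ∅.


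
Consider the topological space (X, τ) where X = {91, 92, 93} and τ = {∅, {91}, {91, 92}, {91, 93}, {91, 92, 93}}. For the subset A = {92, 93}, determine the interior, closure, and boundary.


int(A) = ∅, cl(A) = {92, 93}, ∂A = {92, 93}.

Closed sets in (X, τ) are complements of opens:
  closed(X, τ) = {∅, {92}, {93}, {92, 93}, {91, 92, 93}}.
int(A) = ⋃ {U ∈ τ : U ⊆ A}. Opens contained in A: ∅.
Taking the union of these: int(A) = ∅.
cl(A) = ⋂ {C closed : A ⊆ C}. Closed sets containing A: {92, 93}, {91, 92, 93}.
Intersecting these: cl(A) = {92, 93}.
∂A = cl(A) ∖ int(A) = {92, 93} ∖ ∅ = {92, 93}.


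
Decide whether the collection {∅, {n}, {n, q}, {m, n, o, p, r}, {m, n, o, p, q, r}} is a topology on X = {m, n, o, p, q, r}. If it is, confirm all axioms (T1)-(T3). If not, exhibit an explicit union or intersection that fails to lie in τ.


τ IS a topology on X.

Axiom (T1): ∅ ∈ τ? Yes; X ∈ τ? Yes.
Axiom (T2/T3): check pairwise unions and intersections of members of τ.
All pairwise intersections and unions checked — each lies in τ. Therefore τ satisfies (T1), (T2), (T3): it IS a topology on X.


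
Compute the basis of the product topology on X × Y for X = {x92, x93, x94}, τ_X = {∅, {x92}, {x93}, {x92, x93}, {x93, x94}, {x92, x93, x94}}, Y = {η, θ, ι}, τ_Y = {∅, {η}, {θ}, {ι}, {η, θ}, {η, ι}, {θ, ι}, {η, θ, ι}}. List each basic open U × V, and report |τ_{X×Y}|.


Basis B = {∅ × ∅, {x92} × {η}, {x92} × {θ}, {x92} × {ι}, {x93} × {η}, {x93} × {θ}, {x93} × {ι}, {x92} × {η, θ}, {x92} × {η, ι}, {x92, x93} × {η}, {x92} × {θ, ι}, {x92, x93} × {θ}, {x92, x93} × {ι}, {x93} × {η, θ}, {x93} × {η, ι}, {x93, x94} × {η}, {x93} × {θ, ι}, {x93, x94} × {θ}, {x93, x94} × {ι}, {x92} × {η, θ, ι}, {x92, x93, x94} × {η}, {x92, x93, x94} × {θ}, {x92, x93, x94} × {ι}, {x93} × {η, θ, ι}, {x92, x93} × {η, θ}, {x92, x93} × {η, ι}, {x92, x93} × {θ, ι}, {x93, x94} × {η, θ}, {x93, x94} × {η, ι}, {x93, x94} × {θ, ι}, {x92, x93} × {η, θ, ι}, {x92, x93, x94} × {η, θ}, {x92, x93, x94} × {η, ι}, {x92, x93, x94} × {θ, ι}, {x93, x94} × {η, θ, ι}, {x92, x93, x94} × {η, θ, ι}}; |τ_{X×Y}| = 216.

Enumerate products U × V with U ∈ τ_X, V ∈ τ_Y (deduplicated):
  ∅ × ∅ = {} (∅)
  {x92} × {η} = {(x92,η)}
  {x92} × {θ} = {(x92,θ)}
  {x92} × {ι} = {(x92,ι)}
  {x93} × {η} = {(x93,η)}
  {x93} × {θ} = {(x93,θ)}
  {x93} × {ι} = {(x93,ι)}
  {x92} × {η, θ} = {(x92,η), (x92,θ)}
  {x92} × {η, ι} = {(x92,η), (x92,ι)}
  {x92, x93} × {η} = {(x92,η), (x93,η)}
  {x92} × {θ, ι} = {(x92,θ), (x92,ι)}
  {x92, x93} × {θ} = {(x92,θ), (x93,θ)}
  {x92, x93} × {ι} = {(x92,ι), (x93,ι)}
  {x93} × {η, θ} = {(x93,η), (x93,θ)}
  {x93} × {η, ι} = {(x93,η), (x93,ι)}
  {x93, x94} × {η} = {(x93,η), (x94,η)}
  {x93} × {θ, ι} = {(x93,θ), (x93,ι)}
  {x93, x94} × {θ} = {(x93,θ), (x94,θ)}
  {x93, x94} × {ι} = {(x93,ι), (x94,ι)}
  {x92} × {η, θ, ι} = {(x92,η), (x92,θ), (x92,ι)}
  {x92, x93, x94} × {η} = {(x92,η), (x93,η), (x94,η)}
  {x92, x93, x94} × {θ} = {(x92,θ), (x93,θ), (x94,θ)}
  {x92, x93, x94} × {ι} = {(x92,ι), (x93,ι), (x94,ι)}
  {x93} × {η, θ, ι} = {(x93,η), (x93,θ), (x93,ι)}
  {x92, x93} × {η, θ} = {(x92,η), (x92,θ), (x93,η), (x93,θ)}
  {x92, x93} × {η, ι} = {(x92,η), (x92,ι), (x93,η), (x93,ι)}
  {x92, x93} × {θ, ι} = {(x92,θ), (x92,ι), (x93,θ), (x93,ι)}
  {x93, x94} × {η, θ} = {(x93,η), (x93,θ), (x94,η), (x94,θ)}
  {x93, x94} × {η, ι} = {(x93,η), (x93,ι), (x94,η), (x94,ι)}
  {x93, x94} × {θ, ι} = {(x93,θ), (x93,ι), (x94,θ), (x94,ι)}
  {x92, x93} × {η, θ, ι} = {(x92,η), (x92,θ), (x92,ι), (x93,η), (x93,θ), (x93,ι)}
  {x92, x93, x94} × {η, θ} = {(x92,η), (x92,θ), (x93,η), (x93,θ), (x94,η), (x94,θ)}
  {x92, x93, x94} × {η, ι} = {(x92,η), (x92,ι), (x93,η), (x93,ι), (x94,η), (x94,ι)}
  {x92, x93, x94} × {θ, ι} = {(x92,θ), (x92,ι), (x93,θ), (x93,ι), (x94,θ), (x94,ι)}
  {x93, x94} × {η, θ, ι} = {(x93,η), (x93,θ), (x93,ι), (x94,η), (x94,θ), (x94,ι)}
  {x92, x93, x94} × {η, θ, ι} = {(x92,η), (x92,θ), (x92,ι), (x93,η), (x93,θ), (x93,ι), (x94,η), (x94,θ), (x94,ι)}
These 36 distinct sets form the basis B.
Close under arbitrary unions to get τ_{X×Y}; counting gives |τ_{X×Y}| = 216.


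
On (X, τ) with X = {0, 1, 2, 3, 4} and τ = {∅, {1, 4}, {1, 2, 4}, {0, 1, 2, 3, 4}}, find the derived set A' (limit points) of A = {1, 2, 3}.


A' = {0, 2, 3, 4}

For each x ∈ X, list the open sets U ∈ τ with x ∈ U, then check whether U ∩ (A ∖ {x}) ≠ ∅ for every such U.
  x = 0: opens ∋ x are {0, 1, 2, 3, 4}; each meets A ∖ {0}, so x IS a limit point.
  x = 1: open {1, 4} ∋ x has {1, 4} ∩ (A ∖ {1}) = ∅, so x is NOT a limit point.
  x = 2: opens ∋ x are {1, 2, 4}, {0, 1, 2, 3, 4}; each meets A ∖ {2}, so x IS a limit point.
  x = 3: opens ∋ x are {0, 1, 2, 3, 4}; each meets A ∖ {3}, so x IS a limit point.
  x = 4: opens ∋ x are {1, 4}, {1, 2, 4}, {0, 1, 2, 3, 4}; each meets A ∖ {4}, so x IS a limit point.
Collecting: A' = {0, 2, 3, 4}.


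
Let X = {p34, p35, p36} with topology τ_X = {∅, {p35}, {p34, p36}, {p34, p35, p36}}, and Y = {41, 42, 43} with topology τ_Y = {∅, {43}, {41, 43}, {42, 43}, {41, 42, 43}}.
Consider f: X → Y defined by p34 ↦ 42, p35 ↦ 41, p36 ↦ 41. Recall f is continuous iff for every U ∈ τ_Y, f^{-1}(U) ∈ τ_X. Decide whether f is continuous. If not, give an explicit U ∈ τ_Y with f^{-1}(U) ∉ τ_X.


f is NOT continuous.

Compute f^{-1}(U) for each U ∈ τ_Y:
  U = ∅: f^{-1}(U) = ∅ ∈ τ_X ✓.
  U = {43}: f^{-1}(U) = ∅ ∈ τ_X ✓.
  U = {41, 43}: f^{-1}(U) = {p35, p36} ∉ τ_X ✗.
  U = {42, 43}: f^{-1}(U) = {p34} ∉ τ_X ✗.
  U = {41, 42, 43}: f^{-1}(U) = {p34, p35, p36} ∈ τ_X ✓.
Found U = {41, 43} with f^{-1}(U) = {p35, p36} not in τ_X. Therefore f is NOT continuous.


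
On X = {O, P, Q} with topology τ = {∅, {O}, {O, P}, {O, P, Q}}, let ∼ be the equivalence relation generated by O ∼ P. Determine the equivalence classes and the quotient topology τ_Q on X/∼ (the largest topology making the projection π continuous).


X/∼ = {[O=P], [Q]}; |τ_Q| = 3.

Equivalence classes: [O=P], [Q].
Quotient map π: X → X/∼ sends O ↦ [O=P], P ↦ [O=P], Q ↦ [Q].
For each subset V ⊆ X/∼, compute π^{-1}(V) ⊆ X and check whether π^{-1}(V) ∈ τ. V is open in τ_Q iff π^{-1}(V) ∈ τ.
  V = {}: π^{-1}(V) = ∅ ∈ τ ✓.
  V = {[O=P]}: π^{-1}(V) = {O, P} ∈ τ ✓.
  V = {[Q]}: π^{-1}(V) = {Q} ∉ τ ✗.
  V = {[O=P], [Q]}: π^{-1}(V) = {O, P, Q} ∈ τ ✓.
Open sets in the quotient: τ_Q = {{}, {[O=P]}, {[O=P], [Q]}} (3 elements).


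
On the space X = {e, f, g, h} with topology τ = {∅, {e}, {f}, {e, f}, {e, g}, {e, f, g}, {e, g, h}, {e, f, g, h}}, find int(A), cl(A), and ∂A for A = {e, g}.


int(A) = {e, g}, cl(A) = {e, g, h}, ∂A = {h}.

Closed sets in (X, τ) are complements of opens:
  closed(X, τ) = {∅, {f}, {h}, {f, h}, {g, h}, {e, g, h}, {f, g, h}, {e, f, g, h}}.
int(A) = ⋃ {U ∈ τ : U ⊆ A}. Opens contained in A: ∅, {e}, {e, g}.
Taking the union of these: int(A) = {e, g}.
cl(A) = ⋂ {C closed : A ⊆ C}. Closed sets containing A: {e, g, h}, {e, f, g, h}.
Intersecting these: cl(A) = {e, g, h}.
∂A = cl(A) ∖ int(A) = {e, g, h} ∖ {e, g} = {h}.
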